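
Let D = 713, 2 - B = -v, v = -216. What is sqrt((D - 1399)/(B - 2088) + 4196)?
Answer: sqrt(5559259789)/1151 ≈ 64.779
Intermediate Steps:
B = -214 (B = 2 - (-1)*(-216) = 2 - 1*216 = 2 - 216 = -214)
sqrt((D - 1399)/(B - 2088) + 4196) = sqrt((713 - 1399)/(-214 - 2088) + 4196) = sqrt(-686/(-2302) + 4196) = sqrt(-686*(-1/2302) + 4196) = sqrt(343/1151 + 4196) = sqrt(4829939/1151) = sqrt(5559259789)/1151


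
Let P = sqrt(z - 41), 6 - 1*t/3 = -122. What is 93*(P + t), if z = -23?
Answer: 35712 + 744*I ≈ 35712.0 + 744.0*I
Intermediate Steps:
t = 384 (t = 18 - 3*(-122) = 18 + 366 = 384)
P = 8*I (P = sqrt(-23 - 41) = sqrt(-64) = 8*I ≈ 8.0*I)
93*(P + t) = 93*(8*I + 384) = 93*(384 + 8*I) = 35712 + 744*I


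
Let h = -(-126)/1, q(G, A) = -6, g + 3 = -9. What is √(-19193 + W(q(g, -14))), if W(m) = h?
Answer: I*√19067 ≈ 138.08*I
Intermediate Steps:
g = -12 (g = -3 - 9 = -12)
h = 126 (h = -(-126) = -21*(-6) = 126)
W(m) = 126
√(-19193 + W(q(g, -14))) = √(-19193 + 126) = √(-19067) = I*√19067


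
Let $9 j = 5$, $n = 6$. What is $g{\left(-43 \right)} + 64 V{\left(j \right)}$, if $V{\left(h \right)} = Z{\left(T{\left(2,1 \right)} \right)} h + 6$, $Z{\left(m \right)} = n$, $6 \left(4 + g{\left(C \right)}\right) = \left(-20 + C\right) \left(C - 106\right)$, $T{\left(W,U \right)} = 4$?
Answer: $\frac{12947}{6} \approx 2157.8$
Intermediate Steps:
$g{\left(C \right)} = -4 + \frac{\left(-106 + C\right) \left(-20 + C\right)}{6}$ ($g{\left(C \right)} = -4 + \frac{\left(-20 + C\right) \left(C - 106\right)}{6} = -4 + \frac{\left(-20 + C\right) \left(-106 + C\right)}{6} = -4 + \frac{\left(-106 + C\right) \left(-20 + C\right)}{6}$)
$j = \frac{5}{9}$ ($j = \frac{1}{9} \cdot 5 = \frac{5}{9} \approx 0.55556$)
$Z{\left(m \right)} = 6$
$V{\left(h \right)} = 6 + 6 h$ ($V{\left(h \right)} = 6 h + 6 = 6 + 6 h$)
$g{\left(-43 \right)} + 64 V{\left(j \right)} = \left(\frac{1048}{3} - -903 + \frac{\left(-43\right)^{2}}{6}\right) + 64 \left(6 + 6 \cdot \frac{5}{9}\right) = \left(\frac{1048}{3} + 903 + \frac{1}{6} \cdot 1849\right) + 64 \left(6 + \frac{10}{3}\right) = \left(\frac{1048}{3} + 903 + \frac{1849}{6}\right) + 64 \cdot \frac{28}{3} = \frac{3121}{2} + \frac{1792}{3} = \frac{12947}{6}$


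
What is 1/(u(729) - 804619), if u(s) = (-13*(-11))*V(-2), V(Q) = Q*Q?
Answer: -1/804047 ≈ -1.2437e-6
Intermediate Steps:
V(Q) = Q²
u(s) = 572 (u(s) = -13*(-11)*(-2)² = 143*4 = 572)
1/(u(729) - 804619) = 1/(572 - 804619) = 1/(-804047) = -1/804047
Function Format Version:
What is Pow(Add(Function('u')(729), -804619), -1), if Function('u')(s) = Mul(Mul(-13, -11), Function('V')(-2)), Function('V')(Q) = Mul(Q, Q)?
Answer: Rational(-1, 804047) ≈ -1.2437e-6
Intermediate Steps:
Function('V')(Q) = Pow(Q, 2)
Function('u')(s) = 572 (Function('u')(s) = Mul(Mul(-13, -11), Pow(-2, 2)) = Mul(143, 4) = 572)
Pow(Add(Function('u')(729), -804619), -1) = Pow(Add(572, -804619), -1) = Pow(-804047, -1) = Rational(-1, 804047)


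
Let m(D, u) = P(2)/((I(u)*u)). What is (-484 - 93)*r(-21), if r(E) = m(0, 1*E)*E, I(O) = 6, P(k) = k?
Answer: -577/3 ≈ -192.33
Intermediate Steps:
m(D, u) = 1/(3*u) (m(D, u) = 2/((6*u)) = 2*(1/(6*u)) = 1/(3*u))
r(E) = ⅓ (r(E) = (1/(3*((1*E))))*E = (1/(3*E))*E = ⅓)
(-484 - 93)*r(-21) = (-484 - 93)*(⅓) = -577*⅓ = -577/3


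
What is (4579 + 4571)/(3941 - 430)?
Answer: 9150/3511 ≈ 2.6061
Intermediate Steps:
(4579 + 4571)/(3941 - 430) = 9150/3511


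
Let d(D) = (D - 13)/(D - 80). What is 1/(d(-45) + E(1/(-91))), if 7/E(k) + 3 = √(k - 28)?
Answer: 125*(√231959 + 273*I)/(-63791*I + 58*√231959) ≈ -0.1021 + 0.98846*I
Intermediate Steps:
d(D) = (-13 + D)/(-80 + D)
E(k) = 7/(-3 + √(-28 + k)) (E(k) = 7/(-3 + √(k - 28)) = 7/(-3 + √(-28 + k)))
1/(d(-45) + E(1/(-91))) = 1/((-13 - 45)/(-80 - 45) + 7/(-3 + √(-28 + 1/(-91)))) = 1/(-58/(-125) + 7/(-3 + √(-28 - 1/91))) = 1/(-1/125*(-58) + 7/(-3 + √(-2549/91))) = 1/(58/125 + 7/(-3 + I*√231959/91))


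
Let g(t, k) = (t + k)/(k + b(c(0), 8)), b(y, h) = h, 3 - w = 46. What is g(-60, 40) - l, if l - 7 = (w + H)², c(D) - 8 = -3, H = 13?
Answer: -10889/12 ≈ -907.42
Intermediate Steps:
w = -43 (w = 3 - 1*46 = 3 - 46 = -43)
c(D) = 5 (c(D) = 8 - 3 = 5)
g(t, k) = (k + t)/(8 + k) (g(t, k) = (t + k)/(k + 8) = (k + t)/(8 + k))
l = 907 (l = 7 + (-43 + 13)² = 7 + (-30)² = 7 + 900 = 907)
g(-60, 40) - l = (40 - 60)/(8 + 40) - 1*907 = -20/48 - 907 = (1/48)*(-20) - 907 = -5/12 - 907 = -10889/12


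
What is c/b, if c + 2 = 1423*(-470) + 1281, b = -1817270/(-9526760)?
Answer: -635940762956/181727 ≈ -3.4994e+6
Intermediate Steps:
b = 181727/952676 (b = -1817270*(-1/9526760) = 181727/952676 ≈ 0.19075)
c = -667531 (c = -2 + (1423*(-470) + 1281) = -2 + (-668810 + 1281) = -2 - 667529 = -667531)
c/b = -667531/181727/952676 = -667531*952676/181727 = -635940762956/181727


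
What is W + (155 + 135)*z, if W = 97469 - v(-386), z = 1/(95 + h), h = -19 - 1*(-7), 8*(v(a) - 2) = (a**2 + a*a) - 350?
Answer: 20008061/332 ≈ 60265.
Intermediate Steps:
v(a) = -167/4 + a**2/4 (v(a) = 2 + ((a**2 + a*a) - 350)/8 = 2 + ((a**2 + a**2) - 350)/8 = 2 + (2*a**2 - 350)/8 = 2 + (-350 + 2*a**2)/8 = 2 + (-175/4 + a**2/4) = -167/4 + a**2/4)
h = -12 (h = -19 + 7 = -12)
z = 1/83 (z = 1/(95 - 12) = 1/83 ≈ 0.012048)
W = 241047/4 (W = 97469 - (-167/4 + (1/4)*(-386)**2) = 97469 - (-167/4 + (1/4)*148996) = 97469 - (-167/4 + 37249) = 97469 - 1*148829/4 = 97469 - 148829/4 = 241047/4 ≈ 60262.)
W + (155 + 135)*z = 241047/4 + (155 + 135)*(1/83) = 241047/4 + 290*(1/83) = 241047/4 + 290/83 = 20008061/332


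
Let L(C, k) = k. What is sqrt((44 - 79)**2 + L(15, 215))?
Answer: 12*sqrt(10) ≈ 37.947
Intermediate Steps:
sqrt((44 - 79)**2 + L(15, 215)) = sqrt((44 - 79)**2 + 215) = sqrt((-35)**2 + 215) = sqrt(1225 + 215) = sqrt(1440) = 12*sqrt(10)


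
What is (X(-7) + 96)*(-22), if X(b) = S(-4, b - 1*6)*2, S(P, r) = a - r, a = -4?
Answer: -2508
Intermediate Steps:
S(P, r) = -4 - r
X(b) = 4 - 2*b (X(b) = (-4 - (b - 1*6))*2 = (-4 - (b - 6))*2 = (-4 - (-6 + b))*2 = (-4 + (6 - b))*2 = (2 - b)*2 = 4 - 2*b)
(X(-7) + 96)*(-22) = ((4 - 2*(-7)) + 96)*(-22) = ((4 + 14) + 96)*(-22) = (18 + 96)*(-22) = 114*(-22) = -2508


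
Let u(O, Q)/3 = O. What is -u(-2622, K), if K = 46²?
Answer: 7866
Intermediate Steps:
K = 2116
u(O, Q) = 3*O
-u(-2622, K) = -3*(-2622) = -1*(-7866) = 7866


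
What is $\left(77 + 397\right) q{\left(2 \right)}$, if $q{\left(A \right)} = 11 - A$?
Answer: $4266$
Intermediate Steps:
$\left(77 + 397\right) q{\left(2 \right)} = \left(77 + 397\right) \left(11 - 2\right) = 474 \left(11 - 2\right) = 474 \cdot 9 = 4266$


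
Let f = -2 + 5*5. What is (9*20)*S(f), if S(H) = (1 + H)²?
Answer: 103680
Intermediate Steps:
f = 23 (f = -2 + 25 = 23)
(9*20)*S(f) = (9*20)*(1 + 23)² = 180*24² = 180*576 = 103680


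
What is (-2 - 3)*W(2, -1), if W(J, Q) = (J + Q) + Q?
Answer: 0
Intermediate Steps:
W(J, Q) = J + 2*Q
(-2 - 3)*W(2, -1) = (-2 - 3)*(2 + 2*(-1)) = -5*(2 - 2) = -5*0 = 0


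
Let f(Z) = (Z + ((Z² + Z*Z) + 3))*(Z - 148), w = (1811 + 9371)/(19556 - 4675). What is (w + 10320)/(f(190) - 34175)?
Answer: 153583102/44737211611 ≈ 0.0034330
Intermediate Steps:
w = 11182/14881 ≈ 0.75143
f(Z) = (-148 + Z)*(3 + Z + 2*Z²) (f(Z) = (Z + ((Z² + Z²) + 3))*(-148 + Z) = (Z + (2*Z² + 3))*(-148 + Z) = (Z + (3 + 2*Z²))*(-148 + Z) = (3 + Z + 2*Z²)*(-148 + Z) = (-148 + Z)*(3 + Z + 2*Z²))
(w + 10320)/(f(190) - 34175) = (11182/14881 + 10320)/((-444 - 295*190² - 145*190 + 2*190³) - 34175) = 153583102/(14881*((-444 - 295*36100 - 27550 + 2*6859000) - 34175)) = 153583102/(14881*((-444 - 10649500 - 27550 + 13718000) - 34175)) = 153583102/(14881*(3040506 - 34175)) = (153583102/14881)/3006331 = (153583102/14881)*(1/3006331) = 153583102/44737211611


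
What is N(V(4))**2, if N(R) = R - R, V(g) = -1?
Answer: 0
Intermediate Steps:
N(R) = 0
N(V(4))**2 = 0**2 = 0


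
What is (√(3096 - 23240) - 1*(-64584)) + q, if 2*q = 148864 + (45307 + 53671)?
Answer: 188505 + 4*I*√1259 ≈ 1.8851e+5 + 141.93*I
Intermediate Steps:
q = 123921 (q = (148864 + (45307 + 53671))/2 = (148864 + 98978)/2 = (½)*247842 = 123921)
(√(3096 - 23240) - 1*(-64584)) + q = (√(3096 - 23240) - 1*(-64584)) + 123921 = (√(-20144) + 64584) + 123921 = (4*I*√1259 + 64584) + 123921 = (64584 + 4*I*√1259) + 123921 = 188505 + 4*I*√1259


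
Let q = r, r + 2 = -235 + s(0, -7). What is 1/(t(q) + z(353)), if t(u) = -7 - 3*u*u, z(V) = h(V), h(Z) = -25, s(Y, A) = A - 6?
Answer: -1/187532 ≈ -5.3324e-6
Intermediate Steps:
s(Y, A) = -6 + A
z(V) = -25
r = -250 (r = -2 + (-235 + (-6 - 7)) = -2 + (-235 - 13) = -2 - 248 = -250)
q = -250
t(u) = -7 - 3*u²
1/(t(q) + z(353)) = 1/((-7 - 3*(-250)²) - 25) = 1/((-7 - 3*62500) - 25) = 1/((-7 - 187500) - 25) = 1/(-187507 - 25) = 1/(-187532) = -1/187532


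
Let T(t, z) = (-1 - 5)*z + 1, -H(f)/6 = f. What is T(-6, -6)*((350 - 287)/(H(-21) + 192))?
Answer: 777/106 ≈ 7.3302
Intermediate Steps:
H(f) = -6*f
T(t, z) = 1 - 6*z (T(t, z) = -6*z + 1 = 1 - 6*z)
T(-6, -6)*((350 - 287)/(H(-21) + 192)) = (1 - 6*(-6))*((350 - 287)/(-6*(-21) + 192)) = (1 + 36)*(63/(126 + 192)) = 37*(63/318) = 37*(63*(1/318)) = 37*(21/106) = 777/106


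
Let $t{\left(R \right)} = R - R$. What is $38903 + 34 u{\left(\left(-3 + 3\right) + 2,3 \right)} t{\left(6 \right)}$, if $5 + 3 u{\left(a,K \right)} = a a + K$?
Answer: $38903$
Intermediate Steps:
$t{\left(R \right)} = 0$
$u{\left(a,K \right)} = - \frac{5}{3} + \frac{K}{3} + \frac{a^{2}}{3}$ ($u{\left(a,K \right)} = - \frac{5}{3} + \frac{a a + K}{3} = - \frac{5}{3} + \frac{a^{2} + K}{3} = - \frac{5}{3} + \frac{K + a^{2}}{3} = - \frac{5}{3} + \left(\frac{K}{3} + \frac{a^{2}}{3}\right) = - \frac{5}{3} + \frac{K}{3} + \frac{a^{2}}{3}$)
$38903 + 34 u{\left(\left(-3 + 3\right) + 2,3 \right)} t{\left(6 \right)} = 38903 + 34 \left(- \frac{5}{3} + \frac{1}{3} \cdot 3 + \frac{\left(\left(-3 + 3\right) + 2\right)^{2}}{3}\right) 0 = 38903 + 34 \left(- \frac{5}{3} + 1 + \frac{\left(0 + 2\right)^{2}}{3}\right) 0 = 38903 + 34 \left(- \frac{5}{3} + 1 + \frac{2^{2}}{3}\right) 0 = 38903 + 34 \left(- \frac{5}{3} + 1 + \frac{1}{3} \cdot 4\right) 0 = 38903 + 34 \left(- \frac{5}{3} + 1 + \frac{4}{3}\right) 0 = 38903 + 34 \cdot \frac{2}{3} \cdot 0 = 38903 + \frac{68}{3} \cdot 0 = 38903 + 0 = 38903$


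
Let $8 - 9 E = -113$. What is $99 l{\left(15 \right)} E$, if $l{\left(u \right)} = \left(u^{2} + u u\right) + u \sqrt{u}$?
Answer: $598950 + 19965 \sqrt{15} \approx 6.7627 \cdot 10^{5}$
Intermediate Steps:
$E = \frac{121}{9}$ ($E = \frac{8}{9} - - \frac{113}{9} = \frac{8}{9} + \frac{113}{9} = \frac{121}{9} \approx 13.444$)
$l{\left(u \right)} = u^{\frac{3}{2}} + 2 u^{2}$ ($l{\left(u \right)} = \left(u^{2} + u^{2}\right) + u^{\frac{3}{2}} = 2 u^{2} + u^{\frac{3}{2}} = u^{\frac{3}{2}} + 2 u^{2}$)
$99 l{\left(15 \right)} E = 99 \left(15^{\frac{3}{2}} + 2 \cdot 15^{2}\right) \frac{121}{9} = 99 \left(15 \sqrt{15} + 2 \cdot 225\right) \frac{121}{9} = 99 \left(15 \sqrt{15} + 450\right) \frac{121}{9} = 99 \left(450 + 15 \sqrt{15}\right) \frac{121}{9} = \left(44550 + 1485 \sqrt{15}\right) \frac{121}{9} = 598950 + 19965 \sqrt{15}$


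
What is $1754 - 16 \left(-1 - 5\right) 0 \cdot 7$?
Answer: $1754$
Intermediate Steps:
$1754 - 16 \left(-1 - 5\right) 0 \cdot 7 = 1754 - 16 \left(\left(-6\right) 0\right) 7 = 1754 - 16 \cdot 0 \cdot 7 = 1754 - 0 \cdot 7 = 1754 - 0 = 1754 + 0 = 1754$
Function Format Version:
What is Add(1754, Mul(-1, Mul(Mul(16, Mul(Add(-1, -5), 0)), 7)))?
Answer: 1754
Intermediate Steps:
Add(1754, Mul(-1, Mul(Mul(16, Mul(Add(-1, -5), 0)), 7))) = Add(1754, Mul(-1, Mul(Mul(16, Mul(-6, 0)), 7))) = Add(1754, Mul(-1, Mul(Mul(16, 0), 7))) = Add(1754, Mul(-1, Mul(0, 7))) = Add(1754, Mul(-1, 0)) = Add(1754, 0) = 1754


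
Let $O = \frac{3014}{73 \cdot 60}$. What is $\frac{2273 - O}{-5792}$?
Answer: $- \frac{4976363}{12684480} \approx -0.39232$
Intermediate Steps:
$O = \frac{1507}{2190}$ ($O = \frac{3014}{4380} = 3014 \cdot \frac{1}{4380} = \frac{1507}{2190} \approx 0.68813$)
$\frac{2273 - O}{-5792} = \frac{2273 - \frac{1507}{2190}}{-5792} = \left(2273 - \frac{1507}{2190}\right) \left(- \frac{1}{5792}\right) = \frac{4976363}{2190} \left(- \frac{1}{5792}\right) = - \frac{4976363}{12684480}$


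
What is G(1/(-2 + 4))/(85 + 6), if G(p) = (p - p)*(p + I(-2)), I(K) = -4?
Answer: 0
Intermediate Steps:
G(p) = 0 (G(p) = (p - p)*(p - 4) = 0*(-4 + p) = 0)
G(1/(-2 + 4))/(85 + 6) = 0/(85 + 6) = 0/91 = 0*(1/91) = 0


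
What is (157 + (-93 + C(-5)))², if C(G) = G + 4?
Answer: 3969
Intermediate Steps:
C(G) = 4 + G
(157 + (-93 + C(-5)))² = (157 + (-93 + (4 - 5)))² = (157 + (-93 - 1))² = (157 - 94)² = 63² = 3969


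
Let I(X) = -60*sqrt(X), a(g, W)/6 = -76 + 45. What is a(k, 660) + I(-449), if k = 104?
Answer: -186 - 60*I*sqrt(449) ≈ -186.0 - 1271.4*I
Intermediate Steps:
a(g, W) = -186 (a(g, W) = 6*(-76 + 45) = 6*(-31) = -186)
a(k, 660) + I(-449) = -186 - 60*I*sqrt(449)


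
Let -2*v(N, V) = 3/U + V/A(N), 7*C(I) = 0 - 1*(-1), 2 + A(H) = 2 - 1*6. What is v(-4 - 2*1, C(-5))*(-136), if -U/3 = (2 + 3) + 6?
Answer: -1802/231 ≈ -7.8009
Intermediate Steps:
U = -33 (U = -3*((2 + 3) + 6) = -3*(5 + 6) = -3*11 = -33)
A(H) = -6 (A(H) = -2 + (2 - 1*6) = -2 + (2 - 6) = -2 - 4 = -6)
C(I) = 1/7 (C(I) = (0 - 1*(-1))/7 = (0 + 1)/7 = (1/7)*1 = 1/7)
v(N, V) = 1/22 + V/12 (v(N, V) = -(3/(-33) + V/(-6))/2 = -(3*(-1/33) + V*(-1/6))/2 = -(-1/11 - V/6)/2 = 1/22 + V/12)
v(-4 - 2*1, C(-5))*(-136) = (1/22 + (1/12)*(1/7))*(-136) = (1/22 + 1/84)*(-136) = (53/924)*(-136) = -1802/231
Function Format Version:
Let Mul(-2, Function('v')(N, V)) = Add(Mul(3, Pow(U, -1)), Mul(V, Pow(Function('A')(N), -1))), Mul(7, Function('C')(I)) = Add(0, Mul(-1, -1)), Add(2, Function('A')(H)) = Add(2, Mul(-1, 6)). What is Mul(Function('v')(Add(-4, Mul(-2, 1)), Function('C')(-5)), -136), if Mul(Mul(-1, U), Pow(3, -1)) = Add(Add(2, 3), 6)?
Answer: Rational(-1802, 231) ≈ -7.8009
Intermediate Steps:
U = -33 (U = Mul(-3, Add(Add(2, 3), 6)) = Mul(-3, Add(5, 6)) = Mul(-3, 11) = -33)
Function('A')(H) = -6 (Function('A')(H) = Add(-2, Add(2, Mul(-1, 6))) = Add(-2, Add(2, -6)) = Add(-2, -4) = -6)
Function('C')(I) = Rational(1, 7) (Function('C')(I) = Mul(Rational(1, 7), Add(0, Mul(-1, -1))) = Mul(Rational(1, 7), Add(0, 1)) = Mul(Rational(1, 7), 1) = Rational(1, 7))
Function('v')(N, V) = Add(Rational(1, 22), Mul(Rational(1, 12), V)) (Function('v')(N, V) = Mul(Rational(-1, 2), Add(Mul(3, Pow(-33, -1)), Mul(V, Pow(-6, -1)))) = Mul(Rational(-1, 2), Add(Mul(3, Rational(-1, 33)), Mul(V, Rational(-1, 6)))) = Mul(Rational(-1, 2), Add(Rational(-1, 11), Mul(Rational(-1, 6), V))) = Add(Rational(1, 22), Mul(Rational(1, 12), V)))
Mul(Function('v')(Add(-4, Mul(-2, 1)), Function('C')(-5)), -136) = Mul(Add(Rational(1, 22), Mul(Rational(1, 12), Rational(1, 7))), -136) = Mul(Add(Rational(1, 22), Rational(1, 84)), -136) = Mul(Rational(53, 924), -136) = Rational(-1802, 231)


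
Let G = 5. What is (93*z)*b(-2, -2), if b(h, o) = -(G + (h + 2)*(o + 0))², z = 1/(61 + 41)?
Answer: -775/34 ≈ -22.794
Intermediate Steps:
z = 1/102 ≈ 0.0098039
b(h, o) = -(5 + o*(2 + h))² (b(h, o) = -(5 + (h + 2)*(o + 0))² = -(5 + (2 + h)*o)² = -(5 + o*(2 + h))²)
(93*z)*b(-2, -2) = (93*(1/102))*(-(5 + 2*(-2) - 2*(-2))²) = 31*(-(5 - 4 + 4)²)/34 = 31*(-1*5²)/34 = 31*(-1*25)/34 = (31/34)*(-25) = -775/34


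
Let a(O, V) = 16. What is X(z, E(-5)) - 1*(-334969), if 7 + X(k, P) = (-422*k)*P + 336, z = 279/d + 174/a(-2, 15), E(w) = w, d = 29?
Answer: 43911093/116 ≈ 3.7854e+5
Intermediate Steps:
z = 4755/232 (z = 279/29 + 174/16 = 279*(1/29) + 174*(1/16) = 279/29 + 87/8 = 4755/232 ≈ 20.496)
X(k, P) = 329 - 422*P*k (X(k, P) = -7 + ((-422*k)*P + 336) = -7 + (-422*P*k + 336) = -7 + (336 - 422*P*k) = 329 - 422*P*k)
X(z, E(-5)) - 1*(-334969) = (329 - 422*(-5)*4755/232) - 1*(-334969) = (329 + 5016525/116) + 334969 = 5054689/116 + 334969 = 43911093/116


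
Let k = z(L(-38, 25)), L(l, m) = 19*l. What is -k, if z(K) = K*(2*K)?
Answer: -1042568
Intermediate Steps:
z(K) = 2*K²
k = 1042568 (k = 2*(19*(-38))² = 2*(-722)² = 2*521284 = 1042568)
-k = -1*1042568 = -1042568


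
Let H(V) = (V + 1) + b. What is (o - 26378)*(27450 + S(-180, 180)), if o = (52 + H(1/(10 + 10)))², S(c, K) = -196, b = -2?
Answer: -129575858893/200 ≈ -6.4788e+8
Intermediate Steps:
H(V) = -1 + V (H(V) = (V + 1) - 2 = (1 + V) - 2 = -1 + V)
o = 1042441/400 (o = (52 + (-1 + 1/(10 + 10)))² = (52 + (-1 + 1/20))² = (52 - 19/20)² = (1021/20)² = 1042441/400 ≈ 2606.1)
(o - 26378)*(27450 + S(-180, 180)) = (1042441/400 - 26378)*(27450 - 196) = -9508759/400*27254 = -129575858893/200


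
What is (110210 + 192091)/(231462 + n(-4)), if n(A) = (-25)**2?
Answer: 302301/232087 ≈ 1.3025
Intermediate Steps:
n(A) = 625
(110210 + 192091)/(231462 + n(-4)) = (110210 + 192091)/(231462 + 625) = 302301/232087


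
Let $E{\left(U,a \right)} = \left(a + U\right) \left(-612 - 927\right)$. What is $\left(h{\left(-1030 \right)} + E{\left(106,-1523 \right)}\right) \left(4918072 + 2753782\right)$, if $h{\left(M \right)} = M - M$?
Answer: $16730495344602$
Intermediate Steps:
$E{\left(U,a \right)} = - 1539 U - 1539 a$ ($E{\left(U,a \right)} = \left(U + a\right) \left(-1539\right) = - 1539 U - 1539 a$)
$h{\left(M \right)} = 0$
$\left(h{\left(-1030 \right)} + E{\left(106,-1523 \right)}\right) \left(4918072 + 2753782\right) = \left(0 - -2180763\right) \left(4918072 + 2753782\right) = \left(0 + \left(-163134 + 2343897\right)\right) 7671854 = \left(0 + 2180763\right) 7671854 = 2180763 \cdot 7671854 = 16730495344602$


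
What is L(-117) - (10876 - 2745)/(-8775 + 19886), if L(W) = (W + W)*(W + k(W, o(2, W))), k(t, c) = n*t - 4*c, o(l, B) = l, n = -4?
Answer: -891799213/11111 ≈ -80263.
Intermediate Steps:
k(t, c) = -4*c - 4*t (k(t, c) = -4*t - 4*c = -4*c - 4*t)
L(W) = 2*W*(-8 - 3*W) (L(W) = (W + W)*(W + (-4*2 - 4*W)) = (2*W)*(W + (-8 - 4*W)) = (2*W)*(-8 - 3*W) = 2*W*(-8 - 3*W))
L(-117) - (10876 - 2745)/(-8775 + 19886) = -2*(-117)*(8 + 3*(-117)) - (10876 - 2745)/(-8775 + 19886) = -2*(-117)*(8 - 351) - 8131/11111 = -2*(-117)*(-343) - 8131/11111 = -80262 - 1*8131/11111 = -80262 - 8131/11111 = -891799213/11111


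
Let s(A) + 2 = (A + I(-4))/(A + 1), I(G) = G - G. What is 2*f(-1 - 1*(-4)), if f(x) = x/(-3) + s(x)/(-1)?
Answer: ½ ≈ 0.50000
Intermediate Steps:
I(G) = 0
s(A) = -2 + A/(1 + A) (s(A) = -2 + (A + 0)/(A + 1) = -2 + A/(1 + A))
f(x) = -x/3 - (-2 - x)/(1 + x) (f(x) = x/(-3) + ((-2 - x)/(1 + x))/(-1) = x*(-⅓) + ((-2 - x)/(1 + x))*(-1) = -x/3 - (-2 - x)/(1 + x))
2*f(-1 - 1*(-4)) = 2*((6 - (-1 - 1*(-4))² + 2*(-1 - 1*(-4)))/(3*(1 + (-1 - 1*(-4))))) = 2*((6 - (-1 + 4)² + 2*(-1 + 4))/(3*(1 + (-1 + 4)))) = 2*((6 - 1*3² + 2*3)/(3*(1 + 3))) = 2*((⅓)*(6 - 1*9 + 6)/4) = 2*((⅓)*(¼)*(6 - 9 + 6)) = 2*((⅓)*(¼)*3) = 2*(¼) = ½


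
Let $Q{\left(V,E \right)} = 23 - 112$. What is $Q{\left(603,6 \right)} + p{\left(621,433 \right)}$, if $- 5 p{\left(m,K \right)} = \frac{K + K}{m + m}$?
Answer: $- \frac{276778}{3105} \approx -89.139$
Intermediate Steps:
$Q{\left(V,E \right)} = -89$ ($Q{\left(V,E \right)} = 23 - 112 = -89$)
$p{\left(m,K \right)} = - \frac{K}{5 m}$ ($p{\left(m,K \right)} = - \frac{\left(K + K\right) \frac{1}{m + m}}{5} = - \frac{2 K \frac{1}{2 m}}{5} = - \frac{K \frac{1}{m}}{5} = - \frac{K}{5 m}$)
$Q{\left(603,6 \right)} + p{\left(621,433 \right)} = -89 - \frac{433}{5 \cdot 621} = -89 - \frac{433}{5} \cdot \frac{1}{621} = -89 - \frac{433}{3105} = - \frac{276778}{3105}$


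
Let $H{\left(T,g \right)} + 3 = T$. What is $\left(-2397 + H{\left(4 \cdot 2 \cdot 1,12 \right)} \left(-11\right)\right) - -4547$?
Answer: $2095$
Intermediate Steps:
$H{\left(T,g \right)} = -3 + T$
$\left(-2397 + H{\left(4 \cdot 2 \cdot 1,12 \right)} \left(-11\right)\right) - -4547 = \left(-2397 + \left(-3 + 4 \cdot 2 \cdot 1\right) \left(-11\right)\right) - -4547 = \left(-2397 + \left(-3 + 8 \cdot 1\right) \left(-11\right)\right) + 4547 = \left(-2397 + \left(-3 + 8\right) \left(-11\right)\right) + 4547 = \left(-2397 + 5 \left(-11\right)\right) + 4547 = \left(-2397 - 55\right) + 4547 = -2452 + 4547 = 2095$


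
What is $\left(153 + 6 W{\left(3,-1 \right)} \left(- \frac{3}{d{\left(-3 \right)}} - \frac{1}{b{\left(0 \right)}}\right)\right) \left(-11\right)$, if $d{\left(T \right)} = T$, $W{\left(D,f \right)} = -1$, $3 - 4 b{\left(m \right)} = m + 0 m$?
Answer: $-1705$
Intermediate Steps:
$b{\left(m \right)} = \frac{3}{4} - \frac{m}{4}$ ($b{\left(m \right)} = \frac{3}{4} - \frac{m + 0 m}{4} = \frac{3}{4} - \frac{m + 0}{4} = \frac{3}{4} - \frac{m}{4}$)
$\left(153 + 6 W{\left(3,-1 \right)} \left(- \frac{3}{d{\left(-3 \right)}} - \frac{1}{b{\left(0 \right)}}\right)\right) \left(-11\right) = \left(153 + 6 \left(-1\right) \left(- \frac{3}{-3} - \frac{1}{\frac{3}{4} - 0}\right)\right) \left(-11\right) = \left(153 - 6 \left(\left(-3\right) \left(- \frac{1}{3}\right) - \frac{1}{\frac{3}{4} + 0}\right)\right) \left(-11\right) = \left(153 - 6 \left(1 - \frac{1}{\frac{3}{4}}\right)\right) \left(-11\right) = \left(153 - 6 \left(1 - \frac{4}{3}\right)\right) \left(-11\right) = \left(153 - -2\right) \left(-11\right) = \left(153 + 2\right) \left(-11\right) = 155 \left(-11\right) = -1705$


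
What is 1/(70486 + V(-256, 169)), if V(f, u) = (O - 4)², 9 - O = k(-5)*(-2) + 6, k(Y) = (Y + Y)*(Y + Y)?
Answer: 1/110087 ≈ 9.0837e-6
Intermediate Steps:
k(Y) = 4*Y² (k(Y) = (2*Y)*(2*Y) = 4*Y²)
O = 203 (O = 9 - ((4*(-5)²)*(-2) + 6) = 9 - ((4*25)*(-2) + 6) = 9 - (100*(-2) + 6) = 9 - (-200 + 6) = 9 - 1*(-194) = 9 + 194 = 203)
V(f, u) = 39601 (V(f, u) = (203 - 4)² = 199² = 39601)
1/(70486 + V(-256, 169)) = 1/(70486 + 39601) = 1/110087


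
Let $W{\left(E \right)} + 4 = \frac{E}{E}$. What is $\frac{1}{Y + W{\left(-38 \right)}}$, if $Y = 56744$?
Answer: $\frac{1}{56741} \approx 1.7624 \cdot 10^{-5}$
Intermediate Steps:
$W{\left(E \right)} = -3$ ($W{\left(E \right)} = -4 + \frac{E}{E} = -4 + 1 = -3$)
$\frac{1}{Y + W{\left(-38 \right)}} = \frac{1}{56744 - 3} = \frac{1}{56741}$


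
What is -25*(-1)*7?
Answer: 175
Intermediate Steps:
-25*(-1)*7 = 25*7 = 175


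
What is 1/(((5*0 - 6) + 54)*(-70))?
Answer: -1/3360 ≈ -0.00029762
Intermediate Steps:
1/(((5*0 - 6) + 54)*(-70)) = 1/(((0 - 6) + 54)*(-70)) = 1/((-6 + 54)*(-70)) = 1/(48*(-70)) = 1/(-3360) = -1/3360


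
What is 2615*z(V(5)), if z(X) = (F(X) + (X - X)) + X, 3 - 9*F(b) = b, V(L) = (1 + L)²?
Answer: 253655/3 ≈ 84552.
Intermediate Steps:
F(b) = ⅓ - b/9
z(X) = ⅓ + 8*X/9 (z(X) = ((⅓ - X/9) + (X - X)) + X = ((⅓ - X/9) + 0) + X = (⅓ - X/9) + X = ⅓ + 8*X/9)
2615*z(V(5)) = 2615*(⅓ + 8*(1 + 5)²/9) = 2615*(⅓ + (8/9)*6²) = 2615*(⅓ + (8/9)*36) = 2615*(⅓ + 32) = 2615*(97/3) = 253655/3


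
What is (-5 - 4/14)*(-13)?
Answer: 481/7 ≈ 68.714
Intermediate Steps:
(-5 - 4/14)*(-13) = (-5 - 4*1/14)*(-13) = (-5 - 2/7)*(-13) = -37/7*(-13) = 481/7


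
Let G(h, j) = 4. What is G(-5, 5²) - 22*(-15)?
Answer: 334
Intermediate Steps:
G(-5, 5²) - 22*(-15) = 4 - 22*(-15) = 4 + 330 = 334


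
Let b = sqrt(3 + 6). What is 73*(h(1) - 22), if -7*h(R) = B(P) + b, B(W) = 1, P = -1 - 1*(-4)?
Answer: -11534/7 ≈ -1647.7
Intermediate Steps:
P = 3 (P = -1 + 4 = 3)
b = 3 (b = sqrt(9) = 3)
h(R) = -4/7 (h(R) = -(1 + 3)/7 = -1/7*4 = -4/7)
73*(h(1) - 22) = 73*(-4/7 - 22) = 73*(-158/7) = -11534/7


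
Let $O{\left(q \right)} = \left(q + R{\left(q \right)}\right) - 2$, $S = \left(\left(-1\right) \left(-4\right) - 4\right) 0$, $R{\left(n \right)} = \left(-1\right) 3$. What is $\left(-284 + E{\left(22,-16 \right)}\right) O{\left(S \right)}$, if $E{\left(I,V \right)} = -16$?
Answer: $1500$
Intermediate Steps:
$R{\left(n \right)} = -3$
$S = 0$ ($S = \left(4 - 4\right) 0 = 0 \cdot 0 = 0$)
$O{\left(q \right)} = -5 + q$ ($O{\left(q \right)} = \left(q - 3\right) - 2 = \left(-3 + q\right) - 2 = -5 + q$)
$\left(-284 + E{\left(22,-16 \right)}\right) O{\left(S \right)} = \left(-284 - 16\right) \left(-5 + 0\right) = \left(-300\right) \left(-5\right) = 1500$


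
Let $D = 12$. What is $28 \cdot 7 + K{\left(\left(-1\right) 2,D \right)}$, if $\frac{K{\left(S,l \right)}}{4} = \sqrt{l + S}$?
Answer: $196 + 4 \sqrt{10} \approx 208.65$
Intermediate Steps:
$K{\left(S,l \right)} = 4 \sqrt{S + l}$ ($K{\left(S,l \right)} = 4 \sqrt{l + S} = 4 \sqrt{S + l}$)
$28 \cdot 7 + K{\left(\left(-1\right) 2,D \right)} = 28 \cdot 7 + 4 \sqrt{\left(-1\right) 2 + 12} = 196 + 4 \sqrt{-2 + 12} = 196 + 4 \sqrt{10}$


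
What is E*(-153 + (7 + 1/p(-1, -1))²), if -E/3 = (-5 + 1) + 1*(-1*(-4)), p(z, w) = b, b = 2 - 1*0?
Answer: 0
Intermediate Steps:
b = 2 (b = 2 + 0 = 2)
p(z, w) = 2
E = 0 (E = -3*((-5 + 1) + 1*(-1*(-4))) = -3*(-4 + 1*4) = -3*(-4 + 4) = -3*0 = 0)
E*(-153 + (7 + 1/p(-1, -1))²) = 0*(-153 + (7 + 1/2)²) = 0*(-153 + (7 + ½)²) = 0*(-153 + (15/2)²) = 0*(-153 + 225/4) = 0*(-387/4) = 0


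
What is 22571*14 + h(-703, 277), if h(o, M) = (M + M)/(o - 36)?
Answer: 233519012/739 ≈ 3.1599e+5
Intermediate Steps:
h(o, M) = 2*M/(-36 + o) (h(o, M) = (2*M)/(-36 + o) = 2*M/(-36 + o))
22571*14 + h(-703, 277) = 22571*14 + 2*277/(-36 - 703) = 315994 + 2*277/(-739) = 315994 + 2*277*(-1/739) = 315994 - 554/739 = 233519012/739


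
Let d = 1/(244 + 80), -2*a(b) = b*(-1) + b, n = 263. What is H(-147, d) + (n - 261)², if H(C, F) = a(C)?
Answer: 4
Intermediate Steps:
a(b) = 0 (a(b) = -(b*(-1) + b)/2 = -(-b + b)/2 = -½*0 = 0)
d = 1/324 ≈ 0.0030864
H(C, F) = 0
H(-147, d) + (n - 261)² = 0 + (263 - 261)² = 0 + 2² = 0 + 4 = 4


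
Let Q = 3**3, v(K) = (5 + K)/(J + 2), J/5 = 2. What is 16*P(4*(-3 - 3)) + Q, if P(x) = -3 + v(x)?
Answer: -139/3 ≈ -46.333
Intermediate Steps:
J = 10 (J = 5*2 = 10)
v(K) = 5/12 + K/12 (v(K) = (5 + K)/(10 + 2) = (5 + K)/12 = (5 + K)*(1/12) = 5/12 + K/12)
P(x) = -31/12 + x/12 (P(x) = -3 + (5/12 + x/12) = -31/12 + x/12)
Q = 27
16*P(4*(-3 - 3)) + Q = 16*(-31/12 + (4*(-3 - 3))/12) + 27 = 16*(-31/12 + (4*(-6))/12) + 27 = 16*(-31/12 + (1/12)*(-24)) + 27 = 16*(-31/12 - 2) + 27 = 16*(-55/12) + 27 = -220/3 + 27 = -139/3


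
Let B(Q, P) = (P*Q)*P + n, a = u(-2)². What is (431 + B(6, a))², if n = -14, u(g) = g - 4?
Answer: 67125249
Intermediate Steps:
u(g) = -4 + g
a = 36 (a = (-4 - 2)² = (-6)² = 36)
B(Q, P) = -14 + Q*P² (B(Q, P) = (P*Q)*P - 14 = Q*P² - 14 = -14 + Q*P²)
(431 + B(6, a))² = (431 + (-14 + 6*36²))² = (431 + (-14 + 6*1296))² = (431 + (-14 + 7776))² = (431 + 7762)² = 8193² = 67125249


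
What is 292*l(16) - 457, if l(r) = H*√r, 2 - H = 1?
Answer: 711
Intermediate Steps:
H = 1 (H = 2 - 1*1 = 2 - 1 = 1)
l(r) = √r (l(r) = 1*√r = √r)
292*l(16) - 457 = 292*√16 - 457 = 292*4 - 457 = 1168 - 457 = 711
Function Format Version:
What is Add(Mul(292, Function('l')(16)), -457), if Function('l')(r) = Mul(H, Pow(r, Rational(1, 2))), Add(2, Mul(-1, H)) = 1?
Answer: 711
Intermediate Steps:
H = 1 (H = Add(2, Mul(-1, 1)) = Add(2, -1) = 1)
Function('l')(r) = Pow(r, Rational(1, 2)) (Function('l')(r) = Mul(1, Pow(r, Rational(1, 2))) = Pow(r, Rational(1, 2)))
Add(Mul(292, Function('l')(16)), -457) = Add(Mul(292, Pow(16, Rational(1, 2))), -457) = Add(Mul(292, 4), -457) = Add(1168, -457) = 711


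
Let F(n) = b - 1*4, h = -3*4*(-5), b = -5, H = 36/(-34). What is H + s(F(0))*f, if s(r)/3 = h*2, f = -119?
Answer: -728298/17 ≈ -42841.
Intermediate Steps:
H = -18/17 (H = 36*(-1/34) = -18/17 ≈ -1.0588)
h = 60 (h = -12*(-5) = 60)
F(n) = -9 (F(n) = -5 - 1*4 = -5 - 4 = -9)
s(r) = 360 (s(r) = 3*(60*2) = 3*120 = 360)
H + s(F(0))*f = -18/17 + 360*(-119) = -18/17 - 42840 = -728298/17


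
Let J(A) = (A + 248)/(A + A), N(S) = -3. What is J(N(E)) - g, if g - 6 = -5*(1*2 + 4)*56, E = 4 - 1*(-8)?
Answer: 9799/6 ≈ 1633.2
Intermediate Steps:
E = 12 (E = 4 + 8 = 12)
g = -1674 (g = 6 - 5*(1*2 + 4)*56 = 6 - 5*(2 + 4)*56 = 6 - 5*6*56 = 6 - 30*56 = 6 - 1680 = -1674)
J(A) = (248 + A)/(2*A) (J(A) = (248 + A)/((2*A)) = (248 + A)*(1/(2*A)) = (248 + A)/(2*A))
J(N(E)) - g = (½)*(248 - 3)/(-3) - 1*(-1674) = (½)*(-⅓)*245 + 1674 = -245/6 + 1674 = 9799/6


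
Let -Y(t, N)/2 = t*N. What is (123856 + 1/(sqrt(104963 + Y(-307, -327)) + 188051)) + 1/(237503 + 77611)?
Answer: 690092367689851390087/5571731427161712 - I*sqrt(95815)/35363274416 ≈ 1.2386e+5 - 8.7531e-9*I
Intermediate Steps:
Y(t, N) = -2*N*t (Y(t, N) = -2*t*N = -2*N*t)
(123856 + 1/(sqrt(104963 + Y(-307, -327)) + 188051)) + 1/(237503 + 77611) = (123856 + 1/(sqrt(104963 - 2*(-327)*(-307)) + 188051)) + 1/(237503 + 77611) = (123856 + 1/(sqrt(104963 - 200778) + 188051)) + 1/315114 = (123856 + 1/(sqrt(-95815) + 188051)) + 1/315114 = (123856 + 1/(I*sqrt(95815) + 188051)) + 1/315114 = (123856 + 1/(188051 + I*sqrt(95815))) + 1/315114 = 39028759585/315114 + 1/(188051 + I*sqrt(95815))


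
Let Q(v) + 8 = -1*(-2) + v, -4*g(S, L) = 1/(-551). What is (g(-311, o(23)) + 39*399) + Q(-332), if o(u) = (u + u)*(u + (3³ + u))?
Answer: 33551493/2204 ≈ 15223.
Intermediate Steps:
o(u) = 2*u*(27 + 2*u) (o(u) = (2*u)*(u + (27 + u)) = (2*u)*(27 + 2*u) = 2*u*(27 + 2*u))
g(S, L) = 1/2204 (g(S, L) = -¼/(-551) = -¼*(-1/551) = 1/2204)
Q(v) = -6 + v (Q(v) = -8 + (-1*(-2) + v) = -8 + (2 + v) = -6 + v)
(g(-311, o(23)) + 39*399) + Q(-332) = (1/2204 + 39*399) + (-6 - 332) = (1/2204 + 15561) - 338 = 34296445/2204 - 338 = 33551493/2204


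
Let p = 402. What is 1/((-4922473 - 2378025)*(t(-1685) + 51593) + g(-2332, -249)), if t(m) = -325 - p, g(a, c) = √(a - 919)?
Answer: -371347131268/137898691900973223291075 - I*√3251/137898691900973223291075 ≈ -2.6929e-12 - 4.1347e-22*I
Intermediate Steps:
g(a, c) = √(-919 + a)
t(m) = -727 (t(m) = -325 - 1*402 = -325 - 402 = -727)
1/((-4922473 - 2378025)*(t(-1685) + 51593) + g(-2332, -249)) = 1/((-4922473 - 2378025)*(-727 + 51593) + √(-919 - 2332)) = 1/(-7300498*50866 + √(-3251)) = 1/(-371347131268 + I*√3251)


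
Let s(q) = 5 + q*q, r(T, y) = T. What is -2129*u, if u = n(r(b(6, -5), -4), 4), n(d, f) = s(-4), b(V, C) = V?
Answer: -44709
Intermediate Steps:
s(q) = 5 + q²
n(d, f) = 21 (n(d, f) = 5 + (-4)² = 5 + 16 = 21)
u = 21
-2129*u = -2129*21 = -44709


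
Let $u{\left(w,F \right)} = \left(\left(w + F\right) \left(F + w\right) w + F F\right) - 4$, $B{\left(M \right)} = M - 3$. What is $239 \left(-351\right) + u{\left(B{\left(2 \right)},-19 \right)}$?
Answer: $-83932$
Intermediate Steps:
$B{\left(M \right)} = -3 + M$
$u{\left(w,F \right)} = -4 + F^{2} + w \left(F + w\right)^{2}$ ($u{\left(w,F \right)} = \left(\left(F + w\right) \left(F + w\right) w + F^{2}\right) - 4 = \left(\left(F + w\right)^{2} w + F^{2}\right) - 4 = \left(w \left(F + w\right)^{2} + F^{2}\right) - 4 = \left(F^{2} + w \left(F + w\right)^{2}\right) - 4 = -4 + F^{2} + w \left(F + w\right)^{2}$)
$239 \left(-351\right) + u{\left(B{\left(2 \right)},-19 \right)} = 239 \left(-351\right) + \left(-4 + \left(-19\right)^{2} + \left(-3 + 2\right) \left(-19 + \left(-3 + 2\right)\right)^{2}\right) = -83889 - \left(-357 + \left(-19 - 1\right)^{2}\right) = -83889 - 43 = -83932$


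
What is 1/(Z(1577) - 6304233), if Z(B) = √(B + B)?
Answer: -6304233/39743353715135 - √3154/39743353715135 ≈ -1.5862e-7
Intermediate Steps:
Z(B) = √2*√B (Z(B) = √(2*B) = √2*√B)
1/(Z(1577) - 6304233) = 1/(√2*√1577 - 6304233) = 1/(√3154 - 6304233) = 1/(-6304233 + √3154)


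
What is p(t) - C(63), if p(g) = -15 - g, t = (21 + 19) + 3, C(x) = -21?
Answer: -37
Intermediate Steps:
t = 43 (t = 40 + 3 = 43)
p(t) - C(63) = (-15 - 1*43) - 1*(-21) = (-15 - 43) + 21 = -58 + 21 = -37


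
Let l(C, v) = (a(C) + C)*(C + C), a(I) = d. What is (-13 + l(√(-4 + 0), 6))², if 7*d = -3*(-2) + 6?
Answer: 19305/49 - 288*I ≈ 393.98 - 288.0*I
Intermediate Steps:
d = 12/7 (d = (-3*(-2) + 6)/7 = (6 + 6)/7 = (⅐)*12 = 12/7 ≈ 1.7143)
a(I) = 12/7
l(C, v) = 2*C*(12/7 + C) (l(C, v) = (12/7 + C)*(C + C) = (12/7 + C)*(2*C) = 2*C*(12/7 + C))
(-13 + l(√(-4 + 0), 6))² = (-13 + 2*√(-4 + 0)*(12 + 7*√(-4 + 0))/7)² = (-13 + 2*√(-4)*(12 + 7*√(-4))/7)² = (-13 + 2*(2*I)*(12 + 7*(2*I))/7)² = (-13 + 2*(2*I)*(12 + 14*I)/7)² = (-13 + 4*I*(12 + 14*I)/7)²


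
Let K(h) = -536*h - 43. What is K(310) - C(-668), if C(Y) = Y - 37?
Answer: -165498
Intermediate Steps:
K(h) = -43 - 536*h
C(Y) = -37 + Y
K(310) - C(-668) = (-43 - 536*310) - (-37 - 668) = (-43 - 166160) - 1*(-705) = -166203 + 705 = -165498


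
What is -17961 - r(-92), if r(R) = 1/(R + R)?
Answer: -3304823/184 ≈ -17961.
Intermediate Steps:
r(R) = 1/(2*R)
-17961 - r(-92) = -17961 - 1/(2*(-92)) = -17961 - (-1)/(2*92) = -17961 - 1*(-1/184) = -17961 + 1/184 = -3304823/184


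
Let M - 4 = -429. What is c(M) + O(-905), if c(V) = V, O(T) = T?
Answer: -1330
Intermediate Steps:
M = -425 (M = 4 - 429 = -425)
c(M) + O(-905) = -425 - 905 = -1330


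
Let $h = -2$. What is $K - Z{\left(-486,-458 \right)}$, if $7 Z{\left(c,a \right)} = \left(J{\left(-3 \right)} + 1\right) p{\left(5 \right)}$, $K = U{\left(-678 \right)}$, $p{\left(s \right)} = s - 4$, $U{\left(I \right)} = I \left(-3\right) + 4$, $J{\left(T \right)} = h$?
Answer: $\frac{14267}{7} \approx 2038.1$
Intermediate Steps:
$J{\left(T \right)} = -2$
$U{\left(I \right)} = 4 - 3 I$ ($U{\left(I \right)} = - 3 I + 4 = 4 - 3 I$)
$p{\left(s \right)} = -4 + s$
$K = 2038$ ($K = 4 - -2034 = 4 + 2034 = 2038$)
$Z{\left(c,a \right)} = - \frac{1}{7}$ ($Z{\left(c,a \right)} = \frac{\left(-2 + 1\right) \left(-4 + 5\right)}{7} = \frac{\left(-1\right) 1}{7} = \frac{1}{7} \left(-1\right) = - \frac{1}{7}$)
$K - Z{\left(-486,-458 \right)} = 2038 - - \frac{1}{7} = 2038 + \frac{1}{7} = \frac{14267}{7}$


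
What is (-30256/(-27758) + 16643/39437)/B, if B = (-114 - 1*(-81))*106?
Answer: -275863711/638205579418 ≈ -0.00043225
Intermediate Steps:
B = -3498 (B = (-114 + 81)*106 = -33*106 = -3498)
(-30256/(-27758) + 16643/39437)/B = (-30256/(-27758) + 16643/39437)/(-3498) = (-30256*(-1/27758) + 16643*(1/39437))*(-1/3498) = (15128/13879 + 16643/39437)*(-1/3498) = (827591133/547346123)*(-1/3498) = -275863711/638205579418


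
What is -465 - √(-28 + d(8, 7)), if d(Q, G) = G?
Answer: -465 - I*√21 ≈ -465.0 - 4.5826*I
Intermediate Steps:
-465 - √(-28 + d(8, 7)) = -465 - √(-28 + 7) = -465 - √(-21) = -465 - I*√21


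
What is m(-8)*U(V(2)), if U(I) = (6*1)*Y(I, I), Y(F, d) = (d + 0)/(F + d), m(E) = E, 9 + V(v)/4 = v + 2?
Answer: -24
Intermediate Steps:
V(v) = -28 + 4*v (V(v) = -36 + 4*(v + 2) = -36 + 4*(2 + v) = -36 + (8 + 4*v) = -28 + 4*v)
Y(F, d) = d/(F + d)
U(I) = 3 (U(I) = (6*1)*(I/(I + I)) = 6*(I/((2*I))) = 6*(I*(1/(2*I))) = 6*(1/2) = 3)
m(-8)*U(V(2)) = -8*3 = -24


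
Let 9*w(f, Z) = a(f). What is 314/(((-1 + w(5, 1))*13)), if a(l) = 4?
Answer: -2826/65 ≈ -43.477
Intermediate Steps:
w(f, Z) = 4/9 (w(f, Z) = (1/9)*4 = 4/9)
314/(((-1 + w(5, 1))*13)) = 314/(((-1 + 4/9)*13)) = 314/((-5/9*13)) = 314/(-65/9) = 314*(-9/65) = -2826/65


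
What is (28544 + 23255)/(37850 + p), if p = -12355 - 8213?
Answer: 51799/17282 ≈ 2.9973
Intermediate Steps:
p = -20568
(28544 + 23255)/(37850 + p) = (28544 + 23255)/(37850 - 20568) = 51799/17282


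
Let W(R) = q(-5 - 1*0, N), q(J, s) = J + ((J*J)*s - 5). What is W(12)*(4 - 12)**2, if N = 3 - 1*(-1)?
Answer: 5760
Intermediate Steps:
N = 4 (N = 3 + 1 = 4)
q(J, s) = -5 + J + s*J**2 (q(J, s) = J + (J**2*s - 5) = J + (s*J**2 - 5) = J + (-5 + s*J**2) = -5 + J + s*J**2)
W(R) = 90 (W(R) = -5 + (-5 - 1*0) + 4*(-5 - 1*0)**2 = -5 + (-5 + 0) + 4*(-5 + 0)**2 = -5 - 5 + 4*(-5)**2 = -5 - 5 + 4*25 = -5 - 5 + 100 = 90)
W(12)*(4 - 12)**2 = 90*(4 - 12)**2 = 90*(-8)**2 = 90*64 = 5760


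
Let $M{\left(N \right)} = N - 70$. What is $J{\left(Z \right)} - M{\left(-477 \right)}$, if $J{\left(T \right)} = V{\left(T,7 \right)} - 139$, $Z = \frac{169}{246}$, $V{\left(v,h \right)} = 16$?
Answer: $424$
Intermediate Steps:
$Z = \frac{169}{246}$ ($Z = 169 \cdot \frac{1}{246} = \frac{169}{246} \approx 0.68699$)
$M{\left(N \right)} = -70 + N$ ($M{\left(N \right)} = N - 70 = -70 + N$)
$J{\left(T \right)} = -123$ ($J{\left(T \right)} = 16 - 139 = -123$)
$J{\left(Z \right)} - M{\left(-477 \right)} = -123 - \left(-70 - 477\right) = -123 - -547 = -123 + 547 = 424$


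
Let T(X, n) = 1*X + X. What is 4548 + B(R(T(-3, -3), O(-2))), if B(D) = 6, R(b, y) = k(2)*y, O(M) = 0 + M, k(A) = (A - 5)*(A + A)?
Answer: 4554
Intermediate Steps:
k(A) = 2*A*(-5 + A) (k(A) = (-5 + A)*(2*A) = 2*A*(-5 + A))
O(M) = M
T(X, n) = 2*X (T(X, n) = X + X = 2*X)
R(b, y) = -12*y (R(b, y) = (2*2*(-5 + 2))*y = (2*2*(-3))*y = -12*y)
4548 + B(R(T(-3, -3), O(-2))) = 4548 + 6 = 4554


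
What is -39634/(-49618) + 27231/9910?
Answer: 871960349/245857190 ≈ 3.5466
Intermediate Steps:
-39634/(-49618) + 27231/9910 = -39634*(-1/49618) + 27231*(1/9910) = 19817/24809 + 27231/9910 = 871960349/245857190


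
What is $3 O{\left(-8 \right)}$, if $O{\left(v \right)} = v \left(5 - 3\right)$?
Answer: $-48$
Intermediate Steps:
$O{\left(v \right)} = 2 v$ ($O{\left(v \right)} = v 2 = 2 v$)
$3 O{\left(-8 \right)} = 3 \cdot 2 \left(-8\right) = 3 \left(-16\right) = -48$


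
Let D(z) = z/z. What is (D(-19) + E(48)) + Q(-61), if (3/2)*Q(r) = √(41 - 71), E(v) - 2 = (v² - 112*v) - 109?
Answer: -3178 + 2*I*√30/3 ≈ -3178.0 + 3.6515*I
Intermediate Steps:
E(v) = -107 + v² - 112*v (E(v) = 2 + ((v² - 112*v) - 109) = 2 + (-109 + v² - 112*v) = -107 + v² - 112*v)
D(z) = 1
Q(r) = 2*I*√30/3 (Q(r) = 2*√(41 - 71)/3 = 2*√(-30)/3 = 2*(I*√30)/3 = 2*I*√30/3)
(D(-19) + E(48)) + Q(-61) = (1 + (-107 + 48² - 112*48)) + 2*I*√30/3 = (1 + (-107 + 2304 - 5376)) + 2*I*√30/3 = (1 - 3179) + 2*I*√30/3 = -3178 + 2*I*√30/3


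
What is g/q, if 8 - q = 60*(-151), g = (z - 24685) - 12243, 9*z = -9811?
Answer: -342163/81612 ≈ -4.1926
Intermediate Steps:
z = -9811/9 (z = (⅑)*(-9811) = -9811/9 ≈ -1090.1)
g = -342163/9 (g = (-9811/9 - 24685) - 12243 = -231976/9 - 12243 = -342163/9 ≈ -38018.)
q = 9068 (q = 8 - 60*(-151) = 8 - 1*(-9060) = 8 + 9060 = 9068)
g/q = -342163/9/9068 = -342163/9*1/9068 = -342163/81612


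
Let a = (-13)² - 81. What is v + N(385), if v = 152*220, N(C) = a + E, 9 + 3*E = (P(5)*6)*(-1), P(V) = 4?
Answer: 33517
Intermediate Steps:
a = 88 (a = 169 - 81 = 88)
E = -11 (E = -3 + ((4*6)*(-1))/3 = -3 + (24*(-1))/3 = -3 + (⅓)*(-24) = -3 - 8 = -11)
N(C) = 77 (N(C) = 88 - 11 = 77)
v = 33440
v + N(385) = 33440 + 77 = 33517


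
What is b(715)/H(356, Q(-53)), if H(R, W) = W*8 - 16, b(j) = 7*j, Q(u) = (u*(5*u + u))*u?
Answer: -5005/7146112 ≈ -0.00070038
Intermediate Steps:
Q(u) = 6*u³ (Q(u) = (u*(6*u))*u = (6*u²)*u = 6*u³)
H(R, W) = -16 + 8*W (H(R, W) = 8*W - 16 = -16 + 8*W)
b(715)/H(356, Q(-53)) = (7*715)/(-16 + 8*(6*(-53)³)) = 5005/(-16 + 8*(6*(-148877))) = 5005/(-16 + 8*(-893262)) = 5005/(-16 - 7146096) = 5005/(-7146112) = 5005*(-1/7146112) = -5005/7146112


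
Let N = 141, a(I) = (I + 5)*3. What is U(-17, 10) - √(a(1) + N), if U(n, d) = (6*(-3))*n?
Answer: 306 - √159 ≈ 293.39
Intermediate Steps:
a(I) = 15 + 3*I (a(I) = (5 + I)*3 = 15 + 3*I)
U(n, d) = -18*n
U(-17, 10) - √(a(1) + N) = -18*(-17) - √((15 + 3*1) + 141) = 306 - √((15 + 3) + 141) = 306 - √(18 + 141) = 306 - √159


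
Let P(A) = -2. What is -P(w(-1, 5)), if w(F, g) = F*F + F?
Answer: 2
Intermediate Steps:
w(F, g) = F + F² (w(F, g) = F² + F = F + F²)
-P(w(-1, 5)) = -1*(-2) = 2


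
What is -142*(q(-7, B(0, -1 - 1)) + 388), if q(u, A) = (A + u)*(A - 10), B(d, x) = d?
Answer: -65036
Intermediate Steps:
q(u, A) = (-10 + A)*(A + u) (q(u, A) = (A + u)*(-10 + A) = (-10 + A)*(A + u))
-142*(q(-7, B(0, -1 - 1)) + 388) = -142*((0² - 10*0 - 10*(-7) + 0*(-7)) + 388) = -142*((0 + 0 + 70 + 0) + 388) = -142*(70 + 388) = -142*458 = -65036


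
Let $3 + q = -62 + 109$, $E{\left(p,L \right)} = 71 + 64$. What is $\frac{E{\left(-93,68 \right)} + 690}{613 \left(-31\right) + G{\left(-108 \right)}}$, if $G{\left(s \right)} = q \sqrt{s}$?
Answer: $- \frac{15677475}{361323097} - \frac{217800 i \sqrt{3}}{361323097} \approx -0.043389 - 0.0010441 i$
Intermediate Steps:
$E{\left(p,L \right)} = 135$
$q = 44$ ($q = -3 + \left(-62 + 109\right) = -3 + 47 = 44$)
$G{\left(s \right)} = 44 \sqrt{s}$
$\frac{E{\left(-93,68 \right)} + 690}{613 \left(-31\right) + G{\left(-108 \right)}} = \frac{135 + 690}{613 \left(-31\right) + 44 \sqrt{-108}} = \frac{825}{-19003 + 44 \cdot 6 i \sqrt{3}} = \frac{825}{-19003 + 264 i \sqrt{3}}$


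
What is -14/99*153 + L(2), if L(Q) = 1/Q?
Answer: -465/22 ≈ -21.136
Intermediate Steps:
-14/99*153 + L(2) = -14/99*153 + 1/2 = -238/11 + 1/2 = -465/22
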